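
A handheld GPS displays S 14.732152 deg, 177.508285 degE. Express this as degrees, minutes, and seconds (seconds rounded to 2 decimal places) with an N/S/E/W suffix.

14°43′55.75″ S, 177°30′29.83″ E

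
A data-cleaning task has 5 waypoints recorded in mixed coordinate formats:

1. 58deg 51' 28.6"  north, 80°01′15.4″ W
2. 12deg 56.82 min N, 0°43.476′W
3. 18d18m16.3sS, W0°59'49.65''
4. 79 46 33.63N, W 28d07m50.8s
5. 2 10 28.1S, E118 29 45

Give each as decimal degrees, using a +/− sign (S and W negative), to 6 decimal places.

1. 58.857944, -80.020944
2. 12.947000, -0.724600
3. -18.304528, -0.997125
4. 79.776008, -28.130778
5. -2.174472, 118.495833

Point 1:
  Latitude: 58° + 51/60 + 28.6/3600 = 58 + 0.850000 + 0.007944 = 58.8579444
  N ⇒ keep positive
  λ: 80 + 1/60 + 15.4/3600 = 80.0209444
  hemisphere W, so the sign is −
Point 2:
  φ: 56.82′ = 0.947000°; total 12.9470000
  N → positive
  Longitude: 0 + 43.476/60 = 0.7246000
  W → negative
Point 3:
  φ: 18 + 18/60 + 16.3/3600 = 18.3045278
  hemisphere S, so the sign is −
  Longitude: 0 + 59/60 + 49.65/3600 = 0.9971250
  W ⇒ negate
Point 4:
  Latitude: 79 + 46/60 + 33.63/3600 = 79.7760083
  N ⇒ keep positive
  Lon: 28 + 7/60 + 50.8/3600 = 28.1307778
  hemisphere W, so the sign is −
Point 5:
  Lat: 2 + 10/60 + 28.1/3600 = 2.1744722
  S ⇒ negate
  Lon: 118° + 29/60 + 45/3600 = 118 + 0.483333 + 0.012500 = 118.4958333
  E → positive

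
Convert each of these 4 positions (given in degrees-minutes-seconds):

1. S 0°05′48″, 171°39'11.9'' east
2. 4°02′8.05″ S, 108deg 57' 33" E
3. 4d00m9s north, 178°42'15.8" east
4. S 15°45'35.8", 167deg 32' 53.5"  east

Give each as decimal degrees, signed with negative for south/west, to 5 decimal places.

1. -0.09667, 171.65331
2. -4.03557, 108.95917
3. 4.00250, 178.70439
4. -15.75994, 167.54819

Point 1:
  Latitude: 0° + 5/60 + 48/3600 = 0 + 0.083333 + 0.013333 = 0.096667
  hemisphere S, so the sign is −
  λ: 171° + 39/60 + 11.9/3600 = 171 + 0.650000 + 0.003306 = 171.653306
  E ⇒ keep positive
Point 2:
  φ: 4° + 2/60 + 8.05/3600 = 4 + 0.033333 + 0.002236 = 4.035569
  S → negative
  λ: 108 + 57/60 + 33/3600 = 108.959167
  E → positive
Point 3:
  φ: 0′ + 9″ = 0.15000′; 4 + 0.15000/60 = 4.002500
  N ⇒ keep positive
  λ: 178 + 42/60 + 15.8/3600 = 178.704389
  E ⇒ keep positive
Point 4:
  Latitude: 45′ + 35.8″ = 45.59667′; 15 + 45.59667/60 = 15.759944
  hemisphere S, so the sign is −
  λ: 167° + 32/60 + 53.5/3600 = 167 + 0.533333 + 0.014861 = 167.548194
  E → positive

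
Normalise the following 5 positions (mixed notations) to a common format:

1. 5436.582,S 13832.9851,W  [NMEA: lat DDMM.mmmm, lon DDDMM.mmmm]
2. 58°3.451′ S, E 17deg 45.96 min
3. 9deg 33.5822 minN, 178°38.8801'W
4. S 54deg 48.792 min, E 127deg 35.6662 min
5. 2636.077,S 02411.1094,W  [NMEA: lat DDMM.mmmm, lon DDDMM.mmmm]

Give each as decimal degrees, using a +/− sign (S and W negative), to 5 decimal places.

1. -54.60970, -138.54975
2. -58.05752, 17.76600
3. 9.55970, -178.64800
4. -54.81320, 127.59444
5. -26.60128, -24.18516

Point 1:
  φ: split at 2 digits → 54° and 36.582′; 54 + 36.582/60 = 54.609700
  hemisphere S, so the sign is −
  Lon: split at 3 digits → 138° and 32.9851′; 138 + 32.9851/60 = 138.549752
  W → negative
Point 2:
  Latitude: 58 + 3.451/60 = 58.057517
  S ⇒ negate
  λ: 17 + 45.96/60 = 17.766000
  E → positive
Point 3:
  Latitude: 33.5822′ = 0.559703°; total 9.559703
  N → positive
  Longitude: 38.8801′ = 0.648002°; total 178.648002
  W → negative
Point 4:
  φ: 48.792′ = 0.813200°; total 54.813200
  S → negative
  λ: 35.6662′ = 0.594437°; total 127.594437
  E ⇒ keep positive
Point 5:
  Latitude: degrees = first 2 digits = 26, minutes = 36.077; 26 + 36.077/60 = 26.601283
  S → negative
  Longitude: degrees = first 3 digits = 24, minutes = 11.1094; 24 + 11.1094/60 = 24.185157
  hemisphere W, so the sign is −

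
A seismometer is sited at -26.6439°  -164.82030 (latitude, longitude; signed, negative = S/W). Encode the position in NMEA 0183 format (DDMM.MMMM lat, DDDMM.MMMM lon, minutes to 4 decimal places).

2638.6340,S / 16449.2180,W

Latitude is negative → S; |value| = 26.643900
Latitude: minutes = (26.643900 − 26) × 60 = 38.634000
Longitude is negative → W; |value| = 164.820300
λ: minutes = (164.820300 − 164) × 60 = 49.218000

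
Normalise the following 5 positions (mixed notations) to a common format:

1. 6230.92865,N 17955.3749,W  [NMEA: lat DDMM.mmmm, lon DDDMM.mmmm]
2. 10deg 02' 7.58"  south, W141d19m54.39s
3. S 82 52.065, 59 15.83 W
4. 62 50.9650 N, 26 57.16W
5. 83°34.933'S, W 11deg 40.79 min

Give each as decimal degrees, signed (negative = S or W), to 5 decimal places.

1. 62.51548, -179.92292
2. -10.03544, -141.33178
3. -82.86775, -59.26383
4. 62.84942, -26.95267
5. -83.58222, -11.67983

Point 1:
  φ: split at 2 digits → 62° and 30.92865′; 62 + 30.92865/60 = 62.515478
  N ⇒ keep positive
  λ: split at 3 digits → 179° and 55.3749′; 179 + 55.3749/60 = 179.922915
  W → negative
Point 2:
  Latitude: 10 + 2/60 + 7.58/3600 = 10.035439
  hemisphere S, so the sign is −
  Longitude: 141 + 19/60 + 54.39/3600 = 141.331775
  W ⇒ negate
Point 3:
  Latitude: 82 + 52.065/60 = 82.867750
  S → negative
  λ: 15.83′ = 0.263833°; total 59.263833
  hemisphere W, so the sign is −
Point 4:
  Latitude: 50.965′ = 0.849417°; total 62.849417
  N ⇒ keep positive
  λ: 57.16′ = 0.952667°; total 26.952667
  hemisphere W, so the sign is −
Point 5:
  Lat: 34.933′ = 0.582217°; total 83.582217
  S ⇒ negate
  λ: 11 + 40.79/60 = 11.679833
  hemisphere W, so the sign is −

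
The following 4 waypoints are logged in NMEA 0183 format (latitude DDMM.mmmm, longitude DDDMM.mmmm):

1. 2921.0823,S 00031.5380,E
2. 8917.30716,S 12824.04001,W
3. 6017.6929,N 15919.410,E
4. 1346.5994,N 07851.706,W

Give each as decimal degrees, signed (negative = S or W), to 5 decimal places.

1. -29.35137, 0.52563
2. -89.28845, -128.40067
3. 60.29488, 159.32350
4. 13.77666, -78.86177

Point 1:
  Latitude: split at 2 digits → 29° and 21.0823′; 29 + 21.0823/60 = 29.351372
  hemisphere S, so the sign is −
  Longitude: split at 3 digits → 000° and 31.538′; 0 + 31.538/60 = 0.525633
  E → positive
Point 2:
  Latitude: degrees = first 2 digits = 89, minutes = 17.30716; 89 + 17.30716/60 = 89.288453
  hemisphere S, so the sign is −
  Longitude: degrees = first 3 digits = 128, minutes = 24.04001; 128 + 24.04001/60 = 128.400667
  W → negative
Point 3:
  Latitude: degrees = first 2 digits = 60, minutes = 17.6929; 60 + 17.6929/60 = 60.294882
  N ⇒ keep positive
  Lon: degrees = first 3 digits = 159, minutes = 19.41; 159 + 19.41/60 = 159.323500
  E ⇒ keep positive
Point 4:
  Latitude: degrees = first 2 digits = 13, minutes = 46.5994; 13 + 46.5994/60 = 13.776657
  N → positive
  λ: split at 3 digits → 078° and 51.706′; 78 + 51.706/60 = 78.861767
  W → negative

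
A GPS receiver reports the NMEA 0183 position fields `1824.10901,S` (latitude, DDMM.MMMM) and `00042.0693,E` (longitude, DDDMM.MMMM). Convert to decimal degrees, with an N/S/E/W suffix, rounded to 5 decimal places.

φ: degrees = first 2 digits = 18, minutes = 24.10901; 18 + 24.10901/60 = 18.401817
Longitude: split at 3 digits → 000° and 42.0693′; 0 + 42.0693/60 = 0.701155

18.40182° S, 0.70116° E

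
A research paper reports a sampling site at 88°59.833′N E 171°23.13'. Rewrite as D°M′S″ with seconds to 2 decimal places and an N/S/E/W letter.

88°59′49.98″ N, 171°23′7.80″ E

φ: 59.83300′ → 59′ and 0.83300 × 60 = 49.9800″
Longitude: fractional minutes 0.13000 × 60 = 7.8000″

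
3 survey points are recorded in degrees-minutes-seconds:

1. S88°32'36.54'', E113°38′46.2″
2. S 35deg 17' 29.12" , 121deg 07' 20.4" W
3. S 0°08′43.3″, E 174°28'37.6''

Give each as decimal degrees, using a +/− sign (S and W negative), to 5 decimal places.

Point 1:
  Latitude: 88° + 32/60 + 36.54/3600 = 88 + 0.533333 + 0.010150 = 88.543483
  S → negative
  Longitude: 113 + 38/60 + 46.2/3600 = 113.646167
  E → positive
Point 2:
  Lat: 35° + 17/60 + 29.12/3600 = 35 + 0.283333 + 0.008089 = 35.291422
  hemisphere S, so the sign is −
  Longitude: 7′ + 20.4″ = 7.34000′; 121 + 7.34000/60 = 121.122333
  W → negative
Point 3:
  Latitude: 0 + 8/60 + 43.3/3600 = 0.145361
  hemisphere S, so the sign is −
  λ: 174 + 28/60 + 37.6/3600 = 174.477111
  E → positive

1. -88.54348, 113.64617
2. -35.29142, -121.12233
3. -0.14536, 174.47711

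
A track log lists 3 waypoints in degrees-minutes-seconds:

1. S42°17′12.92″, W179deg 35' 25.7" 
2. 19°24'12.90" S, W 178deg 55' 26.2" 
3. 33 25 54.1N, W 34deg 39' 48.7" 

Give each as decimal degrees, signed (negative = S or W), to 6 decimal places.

Point 1:
  φ: 17′ + 12.92″ = 17.21533′; 42 + 17.21533/60 = 42.2869222
  hemisphere S, so the sign is −
  λ: 179 + 35/60 + 25.7/3600 = 179.5904722
  hemisphere W, so the sign is −
Point 2:
  Latitude: 19° + 24/60 + 12.9/3600 = 19 + 0.400000 + 0.003583 = 19.4035833
  S → negative
  Longitude: 178 + 55/60 + 26.2/3600 = 178.9239444
  hemisphere W, so the sign is −
Point 3:
  Latitude: 25′ + 54.1″ = 25.90167′; 33 + 25.90167/60 = 33.4316944
  N → positive
  λ: 34° + 39/60 + 48.7/3600 = 34 + 0.650000 + 0.013528 = 34.6635278
  W ⇒ negate

1. -42.286922, -179.590472
2. -19.403583, -178.923944
3. 33.431694, -34.663528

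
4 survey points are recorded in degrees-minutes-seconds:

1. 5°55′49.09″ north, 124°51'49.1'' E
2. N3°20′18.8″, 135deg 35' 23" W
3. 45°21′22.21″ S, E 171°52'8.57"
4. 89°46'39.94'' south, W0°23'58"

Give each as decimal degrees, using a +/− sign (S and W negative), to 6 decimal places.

Point 1:
  Latitude: 55′ + 49.09″ = 55.81817′; 5 + 55.81817/60 = 5.9303028
  N → positive
  λ: 124° + 51/60 + 49.1/3600 = 124 + 0.850000 + 0.013639 = 124.8636389
  E ⇒ keep positive
Point 2:
  φ: 3° + 20/60 + 18.8/3600 = 3 + 0.333333 + 0.005222 = 3.3385556
  N ⇒ keep positive
  λ: 135° + 35/60 + 23/3600 = 135 + 0.583333 + 0.006389 = 135.5897222
  W → negative
Point 3:
  Latitude: 45° + 21/60 + 22.21/3600 = 45 + 0.350000 + 0.006169 = 45.3561694
  S ⇒ negate
  Longitude: 171° + 52/60 + 8.57/3600 = 171 + 0.866667 + 0.002381 = 171.8690472
  E → positive
Point 4:
  Lat: 89° + 46/60 + 39.94/3600 = 89 + 0.766667 + 0.011094 = 89.7777611
  hemisphere S, so the sign is −
  Lon: 0 + 23/60 + 58/3600 = 0.3994444
  hemisphere W, so the sign is −

1. 5.930303, 124.863639
2. 3.338556, -135.589722
3. -45.356169, 171.869047
4. -89.777761, -0.399444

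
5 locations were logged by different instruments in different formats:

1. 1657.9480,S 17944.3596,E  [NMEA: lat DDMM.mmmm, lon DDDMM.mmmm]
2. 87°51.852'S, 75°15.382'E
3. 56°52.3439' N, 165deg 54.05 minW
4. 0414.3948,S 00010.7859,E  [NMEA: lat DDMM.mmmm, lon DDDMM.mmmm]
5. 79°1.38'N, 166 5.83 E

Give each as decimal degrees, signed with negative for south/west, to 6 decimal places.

Point 1:
  Latitude: degrees = first 2 digits = 16, minutes = 57.948; 16 + 57.948/60 = 16.9658000
  hemisphere S, so the sign is −
  λ: degrees = first 3 digits = 179, minutes = 44.3596; 179 + 44.3596/60 = 179.7393267
  E ⇒ keep positive
Point 2:
  φ: 51.852′ = 0.864200°; total 87.8642000
  hemisphere S, so the sign is −
  Lon: 75 + 15.382/60 = 75.2563667
  E → positive
Point 3:
  Lat: 56 + 52.3439/60 = 56.8723983
  N → positive
  Longitude: 54.05′ = 0.900833°; total 165.9008333
  W ⇒ negate
Point 4:
  φ: split at 2 digits → 04° and 14.3948′; 4 + 14.3948/60 = 4.2399133
  hemisphere S, so the sign is −
  Longitude: split at 3 digits → 000° and 10.7859′; 0 + 10.7859/60 = 0.1797650
  E → positive
Point 5:
  Lat: 1.38′ = 0.023000°; total 79.0230000
  N ⇒ keep positive
  λ: 166 + 5.83/60 = 166.0971667
  E ⇒ keep positive

1. -16.965800, 179.739327
2. -87.864200, 75.256367
3. 56.872398, -165.900833
4. -4.239913, 0.179765
5. 79.023000, 166.097167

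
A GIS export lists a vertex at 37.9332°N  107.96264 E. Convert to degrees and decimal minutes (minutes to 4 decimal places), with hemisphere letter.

Lat: fractional part 0.933200 → 55.992000 minutes
Lon: fractional part 0.962640 → 57.758400 minutes

37° 55.9920′ N, 107° 57.7584′ E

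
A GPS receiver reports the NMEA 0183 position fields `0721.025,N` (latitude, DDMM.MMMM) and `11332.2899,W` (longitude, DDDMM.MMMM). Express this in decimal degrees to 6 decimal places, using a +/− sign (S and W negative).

Latitude: split at 2 digits → 07° and 21.025′; 7 + 21.025/60 = 7.3504167
N ⇒ keep positive
Longitude: degrees = first 3 digits = 113, minutes = 32.2899; 113 + 32.2899/60 = 113.5381650
W ⇒ negate

7.350417, -113.538165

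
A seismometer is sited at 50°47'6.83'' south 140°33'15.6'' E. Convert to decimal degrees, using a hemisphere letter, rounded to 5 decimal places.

50.78523° S, 140.55433° E

Lat: 47′ + 6.83″ = 47.11383′; 50 + 47.11383/60 = 50.785231
Longitude: 33′ + 15.6″ = 33.26000′; 140 + 33.26000/60 = 140.554333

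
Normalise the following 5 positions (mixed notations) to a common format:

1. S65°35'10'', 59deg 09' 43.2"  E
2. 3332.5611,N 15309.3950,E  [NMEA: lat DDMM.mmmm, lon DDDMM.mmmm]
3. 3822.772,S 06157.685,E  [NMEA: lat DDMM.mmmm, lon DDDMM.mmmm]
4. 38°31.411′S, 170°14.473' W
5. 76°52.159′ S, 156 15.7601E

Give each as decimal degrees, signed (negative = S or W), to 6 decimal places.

1. -65.586111, 59.162000
2. 33.542685, 153.156583
3. -38.379533, 61.961417
4. -38.523517, -170.241217
5. -76.869317, 156.262668

Point 1:
  Latitude: 65° + 35/60 + 10/3600 = 65 + 0.583333 + 0.002778 = 65.5861111
  S → negative
  Longitude: 59° + 9/60 + 43.2/3600 = 59 + 0.150000 + 0.012000 = 59.1620000
  E ⇒ keep positive
Point 2:
  Lat: split at 2 digits → 33° and 32.5611′; 33 + 32.5611/60 = 33.5426850
  N ⇒ keep positive
  λ: degrees = first 3 digits = 153, minutes = 9.395; 153 + 9.395/60 = 153.1565833
  E → positive
Point 3:
  Lat: degrees = first 2 digits = 38, minutes = 22.772; 38 + 22.772/60 = 38.3795333
  S ⇒ negate
  Lon: split at 3 digits → 061° and 57.685′; 61 + 57.685/60 = 61.9614167
  E → positive
Point 4:
  φ: 38 + 31.411/60 = 38.5235167
  hemisphere S, so the sign is −
  λ: 14.473′ = 0.241217°; total 170.2412167
  W ⇒ negate
Point 5:
  Lat: 76 + 52.159/60 = 76.8693167
  hemisphere S, so the sign is −
  Longitude: 156 + 15.7601/60 = 156.2626683
  E → positive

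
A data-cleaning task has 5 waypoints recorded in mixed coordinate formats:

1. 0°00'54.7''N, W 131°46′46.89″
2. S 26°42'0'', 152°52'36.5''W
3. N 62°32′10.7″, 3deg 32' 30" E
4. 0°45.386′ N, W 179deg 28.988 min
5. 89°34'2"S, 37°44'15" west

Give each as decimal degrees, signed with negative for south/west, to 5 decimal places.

1. 0.01519, -131.77969
2. -26.70000, -152.87681
3. 62.53631, 3.54167
4. 0.75643, -179.48313
5. -89.56722, -37.73750

Point 1:
  Lat: 0° + 0/60 + 54.7/3600 = 0 + 0.000000 + 0.015194 = 0.015194
  N → positive
  λ: 46′ + 46.89″ = 46.78150′; 131 + 46.78150/60 = 131.779692
  W → negative
Point 2:
  Lat: 26° + 42/60 + 0/3600 = 26 + 0.700000 + 0.000000 = 26.700000
  S → negative
  Lon: 152 + 52/60 + 36.5/3600 = 152.876806
  W ⇒ negate
Point 3:
  φ: 62° + 32/60 + 10.7/3600 = 62 + 0.533333 + 0.002972 = 62.536306
  N → positive
  Lon: 32′ + 30″ = 32.50000′; 3 + 32.50000/60 = 3.541667
  E ⇒ keep positive
Point 4:
  Latitude: 45.386′ = 0.756433°; total 0.756433
  N ⇒ keep positive
  λ: 28.988′ = 0.483133°; total 179.483133
  W → negative
Point 5:
  φ: 89° + 34/60 + 2/3600 = 89 + 0.566667 + 0.000556 = 89.567222
  S ⇒ negate
  Lon: 37 + 44/60 + 15/3600 = 37.737500
  hemisphere W, so the sign is −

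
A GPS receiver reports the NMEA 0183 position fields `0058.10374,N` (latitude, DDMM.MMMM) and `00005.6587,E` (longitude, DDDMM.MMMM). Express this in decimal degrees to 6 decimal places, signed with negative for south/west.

Latitude: split at 2 digits → 00° and 58.10374′; 0 + 58.10374/60 = 0.9683957
N → positive
Longitude: degrees = first 3 digits = 0, minutes = 5.6587; 0 + 5.6587/60 = 0.0943117
E ⇒ keep positive

0.968396, 0.094312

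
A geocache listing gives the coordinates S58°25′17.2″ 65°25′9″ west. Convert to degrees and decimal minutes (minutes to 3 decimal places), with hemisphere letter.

58° 25.287′ S, 65° 25.150′ W

Latitude: seconds/60 = 0.28667; minutes = 25 + 0.28667 = 25.28667
λ: 25 + 9/60 = 25.15000′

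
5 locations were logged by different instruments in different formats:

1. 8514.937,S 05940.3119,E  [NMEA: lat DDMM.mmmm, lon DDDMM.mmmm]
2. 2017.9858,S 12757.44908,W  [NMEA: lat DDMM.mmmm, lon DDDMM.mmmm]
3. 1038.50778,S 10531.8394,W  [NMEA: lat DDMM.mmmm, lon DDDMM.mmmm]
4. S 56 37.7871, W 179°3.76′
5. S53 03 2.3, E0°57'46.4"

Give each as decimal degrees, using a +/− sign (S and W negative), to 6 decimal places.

Point 1:
  Latitude: degrees = first 2 digits = 85, minutes = 14.937; 85 + 14.937/60 = 85.2489500
  S ⇒ negate
  Lon: degrees = first 3 digits = 59, minutes = 40.3119; 59 + 40.3119/60 = 59.6718650
  E ⇒ keep positive
Point 2:
  φ: split at 2 digits → 20° and 17.9858′; 20 + 17.9858/60 = 20.2997633
  S ⇒ negate
  Longitude: split at 3 digits → 127° and 57.44908′; 127 + 57.44908/60 = 127.9574847
  hemisphere W, so the sign is −
Point 3:
  φ: degrees = first 2 digits = 10, minutes = 38.50778; 10 + 38.50778/60 = 10.6417963
  hemisphere S, so the sign is −
  Longitude: degrees = first 3 digits = 105, minutes = 31.8394; 105 + 31.8394/60 = 105.5306567
  W ⇒ negate
Point 4:
  Latitude: 37.7871′ = 0.629785°; total 56.6297850
  S → negative
  Longitude: 3.76′ = 0.062667°; total 179.0626667
  W → negative
Point 5:
  Latitude: 3′ + 2.3″ = 3.03833′; 53 + 3.03833/60 = 53.0506389
  S → negative
  Longitude: 57′ + 46.4″ = 57.77333′; 0 + 57.77333/60 = 0.9628889
  E ⇒ keep positive

1. -85.248950, 59.671865
2. -20.299763, -127.957485
3. -10.641796, -105.530657
4. -56.629785, -179.062667
5. -53.050639, 0.962889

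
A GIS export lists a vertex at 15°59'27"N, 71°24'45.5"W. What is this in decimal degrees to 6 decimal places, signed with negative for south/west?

15.990833, -71.412639

φ: 15 + 59/60 + 27/3600 = 15.9908333
N ⇒ keep positive
Lon: 24′ + 45.5″ = 24.75833′; 71 + 24.75833/60 = 71.4126389
W ⇒ negate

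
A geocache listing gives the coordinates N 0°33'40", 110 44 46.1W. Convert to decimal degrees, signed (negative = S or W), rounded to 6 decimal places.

φ: 0° + 33/60 + 40/3600 = 0 + 0.550000 + 0.011111 = 0.5611111
N ⇒ keep positive
Longitude: 110 + 44/60 + 46.1/3600 = 110.7461389
W ⇒ negate

0.561111, -110.746139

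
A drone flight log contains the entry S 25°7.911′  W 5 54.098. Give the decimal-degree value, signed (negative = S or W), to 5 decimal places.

-25.13185, -5.90163

Lat: 7.911′ = 0.131850°; total 25.131850
S → negative
Lon: 5 + 54.098/60 = 5.901633
W ⇒ negate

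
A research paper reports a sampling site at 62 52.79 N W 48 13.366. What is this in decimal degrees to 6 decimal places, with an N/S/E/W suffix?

Latitude: 52.79′ = 0.879833°; total 62.8798333
Lon: 48 + 13.366/60 = 48.2227667

62.879833° N, 48.222767° W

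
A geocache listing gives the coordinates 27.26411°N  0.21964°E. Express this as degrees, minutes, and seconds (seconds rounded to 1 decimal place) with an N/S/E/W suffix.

Lat: whole degrees 27; 15.84660′ → 15′ and 50.796″
Lon: whole degrees 0; 13.17840′ → 13′ and 10.704″

27°15′50.8″ N, 0°13′10.7″ E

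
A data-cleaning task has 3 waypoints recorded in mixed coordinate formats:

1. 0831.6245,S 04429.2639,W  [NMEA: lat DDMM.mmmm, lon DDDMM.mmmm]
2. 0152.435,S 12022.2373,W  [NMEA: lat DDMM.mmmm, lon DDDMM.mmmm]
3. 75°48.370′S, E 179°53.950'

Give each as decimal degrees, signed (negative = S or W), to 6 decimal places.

1. -8.527075, -44.487732
2. -1.873917, -120.370622
3. -75.806167, 179.899167

Point 1:
  Lat: degrees = first 2 digits = 8, minutes = 31.6245; 8 + 31.6245/60 = 8.5270750
  S → negative
  Longitude: split at 3 digits → 044° and 29.2639′; 44 + 29.2639/60 = 44.4877317
  W → negative
Point 2:
  φ: split at 2 digits → 01° and 52.435′; 1 + 52.435/60 = 1.8739167
  S → negative
  λ: split at 3 digits → 120° and 22.2373′; 120 + 22.2373/60 = 120.3706217
  W ⇒ negate
Point 3:
  Latitude: 75 + 48.37/60 = 75.8061667
  hemisphere S, so the sign is −
  Lon: 179 + 53.95/60 = 179.8991667
  E ⇒ keep positive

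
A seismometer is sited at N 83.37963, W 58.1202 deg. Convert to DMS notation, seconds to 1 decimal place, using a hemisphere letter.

83°22′46.7″ N, 58°07′12.7″ W

φ: whole degrees 83; 22.77780′ → 22′ and 46.668″
λ: 0.120200 × 60 = 7.21200′ → 7′, remainder × 60 = 12.720″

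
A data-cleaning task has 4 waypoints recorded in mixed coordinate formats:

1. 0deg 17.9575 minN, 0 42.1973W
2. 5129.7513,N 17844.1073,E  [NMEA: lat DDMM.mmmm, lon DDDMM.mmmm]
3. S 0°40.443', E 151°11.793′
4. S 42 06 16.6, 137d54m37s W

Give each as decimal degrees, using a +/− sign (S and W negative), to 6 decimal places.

1. 0.299292, -0.703288
2. 51.495855, 178.735122
3. -0.674050, 151.196550
4. -42.104611, -137.910278

Point 1:
  Latitude: 0 + 17.9575/60 = 0.2992917
  N → positive
  Lon: 42.1973′ = 0.703288°; total 0.7032883
  hemisphere W, so the sign is −
Point 2:
  φ: split at 2 digits → 51° and 29.7513′; 51 + 29.7513/60 = 51.4958550
  N → positive
  λ: split at 3 digits → 178° and 44.1073′; 178 + 44.1073/60 = 178.7351217
  E ⇒ keep positive
Point 3:
  Latitude: 0 + 40.443/60 = 0.6740500
  hemisphere S, so the sign is −
  Lon: 151 + 11.793/60 = 151.1965500
  E ⇒ keep positive
Point 4:
  Latitude: 6′ + 16.6″ = 6.27667′; 42 + 6.27667/60 = 42.1046111
  hemisphere S, so the sign is −
  λ: 137 + 54/60 + 37/3600 = 137.9102778
  W ⇒ negate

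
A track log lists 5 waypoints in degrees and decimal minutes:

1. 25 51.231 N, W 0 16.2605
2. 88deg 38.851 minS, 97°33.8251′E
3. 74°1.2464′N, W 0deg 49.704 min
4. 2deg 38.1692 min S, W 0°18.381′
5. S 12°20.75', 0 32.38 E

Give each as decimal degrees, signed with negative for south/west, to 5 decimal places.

Point 1:
  Latitude: 51.231′ = 0.853850°; total 25.853850
  N ⇒ keep positive
  Longitude: 0 + 16.2605/60 = 0.271008
  W → negative
Point 2:
  Lat: 38.851′ = 0.647517°; total 88.647517
  hemisphere S, so the sign is −
  Longitude: 97 + 33.8251/60 = 97.563752
  E ⇒ keep positive
Point 3:
  φ: 1.2464′ = 0.020773°; total 74.020773
  N ⇒ keep positive
  λ: 49.704′ = 0.828400°; total 0.828400
  W ⇒ negate
Point 4:
  Latitude: 2 + 38.1692/60 = 2.636153
  S ⇒ negate
  Lon: 18.381′ = 0.306350°; total 0.306350
  W → negative
Point 5:
  Lat: 20.75′ = 0.345833°; total 12.345833
  S ⇒ negate
  Lon: 32.38′ = 0.539667°; total 0.539667
  E → positive

1. 25.85385, -0.27101
2. -88.64752, 97.56375
3. 74.02077, -0.82840
4. -2.63615, -0.30635
5. -12.34583, 0.53967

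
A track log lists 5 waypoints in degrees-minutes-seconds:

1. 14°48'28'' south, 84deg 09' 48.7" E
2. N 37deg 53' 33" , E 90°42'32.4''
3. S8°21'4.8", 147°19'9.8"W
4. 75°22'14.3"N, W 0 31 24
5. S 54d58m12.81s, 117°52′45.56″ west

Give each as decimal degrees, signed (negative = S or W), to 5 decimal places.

1. -14.80778, 84.16353
2. 37.89250, 90.70900
3. -8.35133, -147.31939
4. 75.37064, -0.52333
5. -54.97023, -117.87932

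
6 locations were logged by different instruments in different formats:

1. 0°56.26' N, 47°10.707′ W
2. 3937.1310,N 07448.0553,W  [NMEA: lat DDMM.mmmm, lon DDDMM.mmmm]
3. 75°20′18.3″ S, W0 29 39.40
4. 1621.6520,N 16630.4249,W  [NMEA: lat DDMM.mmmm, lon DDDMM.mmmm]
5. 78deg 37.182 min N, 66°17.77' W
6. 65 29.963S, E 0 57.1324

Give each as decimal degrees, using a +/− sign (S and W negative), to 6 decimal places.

Point 1:
  φ: 0 + 56.26/60 = 0.9376667
  N ⇒ keep positive
  Lon: 47 + 10.707/60 = 47.1784500
  W ⇒ negate
Point 2:
  Latitude: split at 2 digits → 39° and 37.131′; 39 + 37.131/60 = 39.6188500
  N ⇒ keep positive
  Lon: degrees = first 3 digits = 74, minutes = 48.0553; 74 + 48.0553/60 = 74.8009217
  W ⇒ negate
Point 3:
  Latitude: 75° + 20/60 + 18.3/3600 = 75 + 0.333333 + 0.005083 = 75.3384167
  S → negative
  Lon: 29′ + 39.4″ = 29.65667′; 0 + 29.65667/60 = 0.4942778
  hemisphere W, so the sign is −
Point 4:
  Lat: degrees = first 2 digits = 16, minutes = 21.652; 16 + 21.652/60 = 16.3608667
  N → positive
  Lon: split at 3 digits → 166° and 30.4249′; 166 + 30.4249/60 = 166.5070817
  W ⇒ negate
Point 5:
  φ: 37.182′ = 0.619700°; total 78.6197000
  N → positive
  Lon: 66 + 17.77/60 = 66.2961667
  W → negative
Point 6:
  φ: 65 + 29.963/60 = 65.4993833
  hemisphere S, so the sign is −
  Longitude: 0 + 57.1324/60 = 0.9522067
  E ⇒ keep positive

1. 0.937667, -47.178450
2. 39.618850, -74.800922
3. -75.338417, -0.494278
4. 16.360867, -166.507082
5. 78.619700, -66.296167
6. -65.499383, 0.952207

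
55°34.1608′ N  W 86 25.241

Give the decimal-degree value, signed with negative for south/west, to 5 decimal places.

Latitude: 55 + 34.1608/60 = 55.569347
N ⇒ keep positive
λ: 86 + 25.241/60 = 86.420683
W ⇒ negate

55.56935, -86.42068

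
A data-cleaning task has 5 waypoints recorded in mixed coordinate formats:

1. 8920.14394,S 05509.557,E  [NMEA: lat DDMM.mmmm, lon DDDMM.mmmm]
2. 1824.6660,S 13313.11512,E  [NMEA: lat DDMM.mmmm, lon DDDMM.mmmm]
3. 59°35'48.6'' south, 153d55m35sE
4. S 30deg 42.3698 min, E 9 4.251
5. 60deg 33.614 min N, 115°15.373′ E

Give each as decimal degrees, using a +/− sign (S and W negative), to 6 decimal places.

1. -89.335732, 55.159283
2. -18.411100, 133.218585
3. -59.596833, 153.926389
4. -30.706163, 9.070850
5. 60.560233, 115.256217

Point 1:
  Lat: split at 2 digits → 89° and 20.14394′; 89 + 20.14394/60 = 89.3357323
  S → negative
  Longitude: split at 3 digits → 055° and 9.557′; 55 + 9.557/60 = 55.1592833
  E ⇒ keep positive
Point 2:
  Lat: split at 2 digits → 18° and 24.666′; 18 + 24.666/60 = 18.4111000
  S ⇒ negate
  Longitude: split at 3 digits → 133° and 13.11512′; 133 + 13.11512/60 = 133.2185853
  E → positive
Point 3:
  Latitude: 59 + 35/60 + 48.6/3600 = 59.5968333
  hemisphere S, so the sign is −
  λ: 55′ + 35″ = 55.58333′; 153 + 55.58333/60 = 153.9263889
  E → positive
Point 4:
  Latitude: 42.3698′ = 0.706163°; total 30.7061633
  S → negative
  λ: 4.251′ = 0.070850°; total 9.0708500
  E → positive
Point 5:
  φ: 60 + 33.614/60 = 60.5602333
  N → positive
  λ: 15.373′ = 0.256217°; total 115.2562167
  E ⇒ keep positive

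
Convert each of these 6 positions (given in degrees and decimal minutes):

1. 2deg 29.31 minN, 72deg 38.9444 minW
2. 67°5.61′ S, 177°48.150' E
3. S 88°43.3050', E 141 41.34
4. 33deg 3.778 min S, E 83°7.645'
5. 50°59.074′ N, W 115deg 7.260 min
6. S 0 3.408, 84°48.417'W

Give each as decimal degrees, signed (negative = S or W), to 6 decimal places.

1. 2.488500, -72.649073
2. -67.093500, 177.802500
3. -88.721750, 141.689000
4. -33.062967, 83.127417
5. 50.984567, -115.121000
6. -0.056800, -84.806950

Point 1:
  Lat: 2 + 29.31/60 = 2.4885000
  N → positive
  λ: 38.9444′ = 0.649073°; total 72.6490733
  hemisphere W, so the sign is −
Point 2:
  Lat: 67 + 5.61/60 = 67.0935000
  hemisphere S, so the sign is −
  Longitude: 177 + 48.15/60 = 177.8025000
  E ⇒ keep positive
Point 3:
  φ: 88 + 43.305/60 = 88.7217500
  S → negative
  λ: 41.34′ = 0.689000°; total 141.6890000
  E ⇒ keep positive
Point 4:
  φ: 33 + 3.778/60 = 33.0629667
  S ⇒ negate
  Longitude: 83 + 7.645/60 = 83.1274167
  E ⇒ keep positive
Point 5:
  Latitude: 59.074′ = 0.984567°; total 50.9845667
  N ⇒ keep positive
  Longitude: 7.26′ = 0.121000°; total 115.1210000
  W ⇒ negate
Point 6:
  φ: 3.408′ = 0.056800°; total 0.0568000
  S ⇒ negate
  λ: 48.417′ = 0.806950°; total 84.8069500
  hemisphere W, so the sign is −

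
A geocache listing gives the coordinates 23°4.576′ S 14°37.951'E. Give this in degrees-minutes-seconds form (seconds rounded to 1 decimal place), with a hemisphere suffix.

23°04′34.6″ S, 14°37′57.1″ E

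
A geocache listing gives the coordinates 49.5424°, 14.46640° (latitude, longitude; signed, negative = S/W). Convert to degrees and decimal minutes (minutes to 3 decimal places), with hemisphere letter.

49° 32.544′ N, 14° 27.984′ E

Latitude: fractional part 0.542400 → 32.54400 minutes
Lon: fractional part 0.466400 → 27.98400 minutes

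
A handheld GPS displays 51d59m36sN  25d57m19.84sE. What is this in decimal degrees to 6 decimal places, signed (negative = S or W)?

51.993333, 25.955511

Lat: 59′ + 36″ = 59.60000′; 51 + 59.60000/60 = 51.9933333
N ⇒ keep positive
Lon: 25° + 57/60 + 19.84/3600 = 25 + 0.950000 + 0.005511 = 25.9555111
E → positive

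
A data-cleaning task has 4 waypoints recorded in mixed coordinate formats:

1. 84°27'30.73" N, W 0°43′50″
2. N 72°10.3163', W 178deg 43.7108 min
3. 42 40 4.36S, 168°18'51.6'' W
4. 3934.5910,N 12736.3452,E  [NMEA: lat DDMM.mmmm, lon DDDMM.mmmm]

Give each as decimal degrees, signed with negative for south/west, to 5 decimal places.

Point 1:
  Lat: 84 + 27/60 + 30.73/3600 = 84.458536
  N ⇒ keep positive
  Longitude: 0° + 43/60 + 50/3600 = 0 + 0.716667 + 0.013889 = 0.730556
  hemisphere W, so the sign is −
Point 2:
  Lat: 10.3163′ = 0.171938°; total 72.171938
  N → positive
  Longitude: 178 + 43.7108/60 = 178.728513
  W → negative
Point 3:
  Latitude: 40′ + 4.36″ = 40.07267′; 42 + 40.07267/60 = 42.667878
  hemisphere S, so the sign is −
  Lon: 18′ + 51.6″ = 18.86000′; 168 + 18.86000/60 = 168.314333
  W → negative
Point 4:
  Latitude: degrees = first 2 digits = 39, minutes = 34.591; 39 + 34.591/60 = 39.576517
  N → positive
  λ: degrees = first 3 digits = 127, minutes = 36.3452; 127 + 36.3452/60 = 127.605753
  E ⇒ keep positive

1. 84.45854, -0.73056
2. 72.17194, -178.72851
3. -42.66788, -168.31433
4. 39.57652, 127.60575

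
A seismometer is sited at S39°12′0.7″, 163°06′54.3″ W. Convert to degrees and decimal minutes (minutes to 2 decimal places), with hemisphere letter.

39° 12.01′ S, 163° 6.91′ W

Lat: seconds/60 = 0.01167; minutes = 12 + 0.01167 = 12.0117
λ: 6 + 54.3/60 = 6.9050′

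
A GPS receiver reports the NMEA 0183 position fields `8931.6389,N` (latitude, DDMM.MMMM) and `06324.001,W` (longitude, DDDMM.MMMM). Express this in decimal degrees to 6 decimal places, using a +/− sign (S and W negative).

89.527315, -63.400017

Lat: degrees = first 2 digits = 89, minutes = 31.6389; 89 + 31.6389/60 = 89.5273150
N ⇒ keep positive
Longitude: degrees = first 3 digits = 63, minutes = 24.001; 63 + 24.001/60 = 63.4000167
W ⇒ negate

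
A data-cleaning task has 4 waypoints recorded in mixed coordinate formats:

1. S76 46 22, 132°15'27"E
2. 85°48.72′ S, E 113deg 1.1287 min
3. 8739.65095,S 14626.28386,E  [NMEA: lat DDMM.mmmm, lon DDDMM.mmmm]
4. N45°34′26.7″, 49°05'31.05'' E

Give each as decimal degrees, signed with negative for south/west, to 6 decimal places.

1. -76.772778, 132.257500
2. -85.812000, 113.018812
3. -87.660849, 146.438064
4. 45.574083, 49.091958

Point 1:
  Lat: 76° + 46/60 + 22/3600 = 76 + 0.766667 + 0.006111 = 76.7727778
  S → negative
  λ: 15′ + 27″ = 15.45000′; 132 + 15.45000/60 = 132.2575000
  E ⇒ keep positive
Point 2:
  Lat: 48.72′ = 0.812000°; total 85.8120000
  S ⇒ negate
  λ: 1.1287′ = 0.018812°; total 113.0188117
  E → positive
Point 3:
  Lat: degrees = first 2 digits = 87, minutes = 39.65095; 87 + 39.65095/60 = 87.6608492
  S ⇒ negate
  λ: split at 3 digits → 146° and 26.28386′; 146 + 26.28386/60 = 146.4380643
  E ⇒ keep positive
Point 4:
  φ: 45° + 34/60 + 26.7/3600 = 45 + 0.566667 + 0.007417 = 45.5740833
  N → positive
  Longitude: 5′ + 31.05″ = 5.51750′; 49 + 5.51750/60 = 49.0919583
  E → positive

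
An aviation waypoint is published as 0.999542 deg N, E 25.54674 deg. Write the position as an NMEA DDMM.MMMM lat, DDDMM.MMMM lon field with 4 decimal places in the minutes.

0059.9725,N / 02532.8044,E

Lat: fractional part 0.999542 → 59.972520 minutes
Longitude: fractional part 0.546740 → 32.804400 minutes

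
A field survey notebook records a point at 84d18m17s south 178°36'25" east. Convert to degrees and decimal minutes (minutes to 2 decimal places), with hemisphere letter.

84° 18.28′ S, 178° 36.42′ E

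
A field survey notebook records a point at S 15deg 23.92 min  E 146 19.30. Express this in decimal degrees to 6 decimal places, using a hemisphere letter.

φ: 15 + 23.92/60 = 15.3986667
Lon: 146 + 19.3/60 = 146.3216667

15.398667° S, 146.321667° E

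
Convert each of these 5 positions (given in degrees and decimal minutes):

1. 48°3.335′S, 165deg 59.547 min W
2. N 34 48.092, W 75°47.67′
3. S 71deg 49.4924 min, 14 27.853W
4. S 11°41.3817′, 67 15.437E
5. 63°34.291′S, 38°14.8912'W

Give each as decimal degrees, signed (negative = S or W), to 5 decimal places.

Point 1:
  φ: 3.335′ = 0.055583°; total 48.055583
  S → negative
  Lon: 165 + 59.547/60 = 165.992450
  W → negative
Point 2:
  Lat: 48.092′ = 0.801533°; total 34.801533
  N ⇒ keep positive
  Longitude: 47.67′ = 0.794500°; total 75.794500
  W ⇒ negate
Point 3:
  Latitude: 49.4924′ = 0.824873°; total 71.824873
  S → negative
  Longitude: 14 + 27.853/60 = 14.464217
  hemisphere W, so the sign is −
Point 4:
  φ: 11 + 41.3817/60 = 11.689695
  S ⇒ negate
  Longitude: 15.437′ = 0.257283°; total 67.257283
  E → positive
Point 5:
  Latitude: 63 + 34.291/60 = 63.571517
  S ⇒ negate
  λ: 14.8912′ = 0.248187°; total 38.248187
  W ⇒ negate

1. -48.05558, -165.99245
2. 34.80153, -75.79450
3. -71.82487, -14.46422
4. -11.68970, 67.25728
5. -63.57152, -38.24819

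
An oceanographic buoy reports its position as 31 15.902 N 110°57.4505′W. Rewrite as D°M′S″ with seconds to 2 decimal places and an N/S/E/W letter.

φ: 15.90200′ → 15′ and 0.90200 × 60 = 54.1200″
λ: fractional minutes 0.45050 × 60 = 27.0300″

31°15′54.12″ N, 110°57′27.03″ W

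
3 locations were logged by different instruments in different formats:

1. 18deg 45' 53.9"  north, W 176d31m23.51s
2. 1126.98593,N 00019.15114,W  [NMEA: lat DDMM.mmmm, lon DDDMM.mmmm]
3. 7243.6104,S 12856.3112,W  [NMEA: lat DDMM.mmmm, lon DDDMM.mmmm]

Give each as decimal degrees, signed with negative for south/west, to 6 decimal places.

1. 18.764972, -176.523197
2. 11.449766, -0.319186
3. -72.726840, -128.938520

Point 1:
  φ: 18 + 45/60 + 53.9/3600 = 18.7649722
  N ⇒ keep positive
  Longitude: 31′ + 23.51″ = 31.39183′; 176 + 31.39183/60 = 176.5231972
  W → negative
Point 2:
  Latitude: split at 2 digits → 11° and 26.98593′; 11 + 26.98593/60 = 11.4497655
  N ⇒ keep positive
  Lon: split at 3 digits → 000° and 19.15114′; 0 + 19.15114/60 = 0.3191857
  hemisphere W, so the sign is −
Point 3:
  φ: degrees = first 2 digits = 72, minutes = 43.6104; 72 + 43.6104/60 = 72.7268400
  S ⇒ negate
  Longitude: split at 3 digits → 128° and 56.3112′; 128 + 56.3112/60 = 128.9385200
  W → negative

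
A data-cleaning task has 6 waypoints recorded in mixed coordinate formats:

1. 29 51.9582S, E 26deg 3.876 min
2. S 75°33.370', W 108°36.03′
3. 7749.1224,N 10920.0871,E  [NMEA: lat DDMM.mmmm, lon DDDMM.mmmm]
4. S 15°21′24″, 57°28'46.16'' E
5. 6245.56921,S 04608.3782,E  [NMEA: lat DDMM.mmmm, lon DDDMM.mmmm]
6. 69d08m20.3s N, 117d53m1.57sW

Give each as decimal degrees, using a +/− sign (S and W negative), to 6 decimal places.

Point 1:
  Latitude: 51.9582′ = 0.865970°; total 29.8659700
  hemisphere S, so the sign is −
  λ: 3.876′ = 0.064600°; total 26.0646000
  E ⇒ keep positive
Point 2:
  Latitude: 75 + 33.37/60 = 75.5561667
  S → negative
  Longitude: 108 + 36.03/60 = 108.6005000
  W ⇒ negate
Point 3:
  Latitude: split at 2 digits → 77° and 49.1224′; 77 + 49.1224/60 = 77.8187067
  N → positive
  Lon: degrees = first 3 digits = 109, minutes = 20.0871; 109 + 20.0871/60 = 109.3347850
  E ⇒ keep positive
Point 4:
  Latitude: 15 + 21/60 + 24/3600 = 15.3566667
  S → negative
  Lon: 28′ + 46.16″ = 28.76933′; 57 + 28.76933/60 = 57.4794889
  E ⇒ keep positive
Point 5:
  φ: degrees = first 2 digits = 62, minutes = 45.56921; 62 + 45.56921/60 = 62.7594868
  S ⇒ negate
  λ: degrees = first 3 digits = 46, minutes = 8.3782; 46 + 8.3782/60 = 46.1396367
  E ⇒ keep positive
Point 6:
  φ: 69 + 8/60 + 20.3/3600 = 69.1389722
  N ⇒ keep positive
  Longitude: 117 + 53/60 + 1.57/3600 = 117.8837694
  hemisphere W, so the sign is −

1. -29.865970, 26.064600
2. -75.556167, -108.600500
3. 77.818707, 109.334785
4. -15.356667, 57.479489
5. -62.759487, 46.139637
6. 69.138972, -117.883769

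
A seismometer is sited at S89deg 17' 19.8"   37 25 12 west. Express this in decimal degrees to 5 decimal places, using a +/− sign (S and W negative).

φ: 89 + 17/60 + 19.8/3600 = 89.288833
hemisphere S, so the sign is −
Lon: 37° + 25/60 + 12/3600 = 37 + 0.416667 + 0.003333 = 37.420000
W ⇒ negate

-89.28883, -37.42000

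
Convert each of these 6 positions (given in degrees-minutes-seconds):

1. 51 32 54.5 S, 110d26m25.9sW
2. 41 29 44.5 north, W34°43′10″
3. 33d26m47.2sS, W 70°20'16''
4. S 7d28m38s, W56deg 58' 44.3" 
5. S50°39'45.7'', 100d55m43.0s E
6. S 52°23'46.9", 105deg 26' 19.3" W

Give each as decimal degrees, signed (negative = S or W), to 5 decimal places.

1. -51.54847, -110.44053
2. 41.49569, -34.71944
3. -33.44644, -70.33778
4. -7.47722, -56.97897
5. -50.66269, 100.92861
6. -52.39636, -105.43869

Point 1:
  Lat: 32′ + 54.5″ = 32.90833′; 51 + 32.90833/60 = 51.548472
  S → negative
  Longitude: 26′ + 25.9″ = 26.43167′; 110 + 26.43167/60 = 110.440528
  hemisphere W, so the sign is −
Point 2:
  Lat: 41° + 29/60 + 44.5/3600 = 41 + 0.483333 + 0.012361 = 41.495694
  N ⇒ keep positive
  λ: 43′ + 10″ = 43.16667′; 34 + 43.16667/60 = 34.719444
  W ⇒ negate
Point 3:
  φ: 26′ + 47.2″ = 26.78667′; 33 + 26.78667/60 = 33.446444
  hemisphere S, so the sign is −
  Longitude: 70 + 20/60 + 16/3600 = 70.337778
  hemisphere W, so the sign is −
Point 4:
  φ: 7° + 28/60 + 38/3600 = 7 + 0.466667 + 0.010556 = 7.477222
  S → negative
  λ: 56° + 58/60 + 44.3/3600 = 56 + 0.966667 + 0.012306 = 56.978972
  W → negative
Point 5:
  Latitude: 50 + 39/60 + 45.7/3600 = 50.662694
  S → negative
  Longitude: 100 + 55/60 + 43/3600 = 100.928611
  E ⇒ keep positive
Point 6:
  φ: 23′ + 46.9″ = 23.78167′; 52 + 23.78167/60 = 52.396361
  S → negative
  Longitude: 105° + 26/60 + 19.3/3600 = 105 + 0.433333 + 0.005361 = 105.438694
  W ⇒ negate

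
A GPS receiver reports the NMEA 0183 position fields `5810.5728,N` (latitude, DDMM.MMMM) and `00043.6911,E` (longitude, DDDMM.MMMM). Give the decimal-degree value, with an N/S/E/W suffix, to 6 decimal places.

Latitude: degrees = first 2 digits = 58, minutes = 10.5728; 58 + 10.5728/60 = 58.1762133
Longitude: degrees = first 3 digits = 0, minutes = 43.6911; 0 + 43.6911/60 = 0.7281850

58.176213° N, 0.728185° E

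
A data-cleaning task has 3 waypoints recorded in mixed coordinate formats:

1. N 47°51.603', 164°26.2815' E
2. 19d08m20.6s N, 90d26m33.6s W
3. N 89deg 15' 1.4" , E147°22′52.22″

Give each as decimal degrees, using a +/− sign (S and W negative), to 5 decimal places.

1. 47.86005, 164.43803
2. 19.13906, -90.44267
3. 89.25039, 147.38117

Point 1:
  φ: 51.603′ = 0.860050°; total 47.860050
  N ⇒ keep positive
  Longitude: 26.2815′ = 0.438025°; total 164.438025
  E → positive
Point 2:
  Lat: 19° + 8/60 + 20.6/3600 = 19 + 0.133333 + 0.005722 = 19.139056
  N ⇒ keep positive
  Longitude: 90° + 26/60 + 33.6/3600 = 90 + 0.433333 + 0.009333 = 90.442667
  W ⇒ negate
Point 3:
  Lat: 89° + 15/60 + 1.4/3600 = 89 + 0.250000 + 0.000389 = 89.250389
  N ⇒ keep positive
  Longitude: 147 + 22/60 + 52.22/3600 = 147.381172
  E → positive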